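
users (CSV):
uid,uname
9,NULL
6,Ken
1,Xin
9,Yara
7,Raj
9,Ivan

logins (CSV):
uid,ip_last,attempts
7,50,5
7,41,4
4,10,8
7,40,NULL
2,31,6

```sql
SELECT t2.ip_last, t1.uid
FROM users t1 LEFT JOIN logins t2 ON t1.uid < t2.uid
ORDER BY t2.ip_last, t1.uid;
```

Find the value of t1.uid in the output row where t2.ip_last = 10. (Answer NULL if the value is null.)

LEFT JOIN keeps every row from `users`; unmatched rows get NULL for `logins`'s columns.
Matching on t1.uid < t2.uid.
- t1[0] uid=9 → no match; kept with NULLs on the t2 side.
- t1[1] uid=6 → 3 match(es) in t2 → 3 row(s).
- t1[2] uid=1 → 5 match(es) in t2 → 5 row(s).
- t1[3] uid=9 → no match; kept with NULLs on the t2 side.
- t1[4] uid=7 → no match; kept with NULLs on the t2 side.
- t1[5] uid=9 → no match; kept with NULLs on the t2 side.

1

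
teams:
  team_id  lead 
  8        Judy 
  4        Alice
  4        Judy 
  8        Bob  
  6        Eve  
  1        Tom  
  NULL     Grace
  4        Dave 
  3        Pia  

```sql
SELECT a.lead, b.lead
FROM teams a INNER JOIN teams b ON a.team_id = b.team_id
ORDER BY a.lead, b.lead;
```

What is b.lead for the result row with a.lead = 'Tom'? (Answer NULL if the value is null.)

INNER JOIN keeps only pairs where the ON condition holds.
Matching on a.team_id = b.team_id. A NULL in a compared column never satisfies the condition.
- a (team_id=8) pairs with 2 row(s) of b.
- a (team_id=4) pairs with 3 row(s) of b.
- a (team_id=4) pairs with 3 row(s) of b.
- a (team_id=8) pairs with 2 row(s) of b.
- a (team_id=6) pairs with 1 row(s) of b.
- a (team_id=1) pairs with 1 row(s) of b.
- a (team_id=NULL) has no partner → excluded.
- a (team_id=4) pairs with 3 row(s) of b.
- a (team_id=3) pairs with 1 row(s) of b.

Tom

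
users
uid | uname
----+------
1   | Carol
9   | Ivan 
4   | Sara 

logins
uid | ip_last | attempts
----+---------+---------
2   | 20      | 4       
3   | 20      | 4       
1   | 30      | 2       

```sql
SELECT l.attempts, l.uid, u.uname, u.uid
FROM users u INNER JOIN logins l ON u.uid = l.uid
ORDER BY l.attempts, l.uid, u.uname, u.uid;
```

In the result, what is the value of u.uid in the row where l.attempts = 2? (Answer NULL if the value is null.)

1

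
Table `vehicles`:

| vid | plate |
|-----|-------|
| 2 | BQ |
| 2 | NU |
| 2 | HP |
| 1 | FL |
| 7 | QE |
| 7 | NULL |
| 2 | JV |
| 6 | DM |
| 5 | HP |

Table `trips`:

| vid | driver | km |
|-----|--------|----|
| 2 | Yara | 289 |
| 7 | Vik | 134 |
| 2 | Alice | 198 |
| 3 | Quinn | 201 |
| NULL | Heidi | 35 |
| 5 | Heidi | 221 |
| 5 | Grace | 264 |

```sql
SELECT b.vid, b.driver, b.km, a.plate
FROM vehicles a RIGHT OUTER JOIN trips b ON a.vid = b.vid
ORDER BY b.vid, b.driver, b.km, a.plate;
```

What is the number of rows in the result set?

RIGHT JOIN keeps every row from `trips`; unmatched rows get NULL for `vehicles`'s columns.
Matching on a.vid = b.vid. A NULL in a compared column never satisfies the condition.
- a row (vid=2): matches 2 b row(s) → 2 output row(s).
- a row (vid=2): matches 2 b row(s) → 2 output row(s).
- a row (vid=2): matches 2 b row(s) → 2 output row(s).
- a row (vid=1): no match.
- a row (vid=7): matches 1 b row(s) → 1 output row(s).
- a row (vid=7): matches 1 b row(s) → 1 output row(s).
- a row (vid=2): matches 2 b row(s) → 2 output row(s).
- a row (vid=6): no match.
- a row (vid=5): matches 2 b row(s) → 2 output row(s).
- plus 2 unmatched b row(s), each kept with NULL a columns.
Total: 12 matched + 2 padded = 14 rows.

14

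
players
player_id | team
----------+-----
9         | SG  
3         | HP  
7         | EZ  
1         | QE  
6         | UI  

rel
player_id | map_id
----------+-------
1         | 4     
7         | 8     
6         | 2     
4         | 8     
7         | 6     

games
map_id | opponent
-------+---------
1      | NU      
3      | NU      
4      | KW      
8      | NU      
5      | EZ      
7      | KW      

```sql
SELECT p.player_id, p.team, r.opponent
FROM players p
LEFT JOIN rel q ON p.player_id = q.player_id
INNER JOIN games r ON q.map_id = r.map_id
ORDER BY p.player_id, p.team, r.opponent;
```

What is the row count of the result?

2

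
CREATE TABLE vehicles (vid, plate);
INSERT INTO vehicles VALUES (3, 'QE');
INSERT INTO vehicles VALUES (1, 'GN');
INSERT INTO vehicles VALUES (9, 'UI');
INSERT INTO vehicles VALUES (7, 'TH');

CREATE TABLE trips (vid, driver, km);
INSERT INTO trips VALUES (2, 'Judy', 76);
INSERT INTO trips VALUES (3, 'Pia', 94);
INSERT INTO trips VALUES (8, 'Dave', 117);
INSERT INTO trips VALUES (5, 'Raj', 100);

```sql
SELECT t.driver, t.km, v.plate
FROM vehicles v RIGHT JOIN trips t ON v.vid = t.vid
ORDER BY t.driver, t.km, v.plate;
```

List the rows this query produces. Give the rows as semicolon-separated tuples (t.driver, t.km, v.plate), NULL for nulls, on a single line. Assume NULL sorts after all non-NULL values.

(Dave, 117, NULL); (Judy, 76, NULL); (Pia, 94, QE); (Raj, 100, NULL)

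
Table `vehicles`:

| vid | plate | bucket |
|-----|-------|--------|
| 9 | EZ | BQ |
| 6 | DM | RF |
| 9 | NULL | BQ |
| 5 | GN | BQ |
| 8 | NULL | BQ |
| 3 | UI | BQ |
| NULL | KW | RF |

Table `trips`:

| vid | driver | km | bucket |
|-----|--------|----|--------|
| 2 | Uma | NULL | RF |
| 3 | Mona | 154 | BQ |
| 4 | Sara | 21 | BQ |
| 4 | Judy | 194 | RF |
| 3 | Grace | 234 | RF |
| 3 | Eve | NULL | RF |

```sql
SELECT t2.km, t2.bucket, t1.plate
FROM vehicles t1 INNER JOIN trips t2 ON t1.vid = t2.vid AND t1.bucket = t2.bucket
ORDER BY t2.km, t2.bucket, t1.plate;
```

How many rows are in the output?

1

INNER JOIN keeps only pairs where the ON condition holds.
Matching on t1.vid = t2.vid AND t1.bucket = t2.bucket. A NULL in a compared column never satisfies the condition.
- t1 (vid=9, bucket=BQ) has no partner → excluded.
- t1 (vid=6, bucket=RF) has no partner → excluded.
- t1 (vid=9, bucket=BQ) has no partner → excluded.
- t1 (vid=5, bucket=BQ) has no partner → excluded.
- t1 (vid=8, bucket=BQ) has no partner → excluded.
- t1 (vid=3, bucket=BQ) pairs with 1 row(s) of t2.
- t1 (vid=NULL, bucket=RF) has no partner → excluded.
Total: 1 rows.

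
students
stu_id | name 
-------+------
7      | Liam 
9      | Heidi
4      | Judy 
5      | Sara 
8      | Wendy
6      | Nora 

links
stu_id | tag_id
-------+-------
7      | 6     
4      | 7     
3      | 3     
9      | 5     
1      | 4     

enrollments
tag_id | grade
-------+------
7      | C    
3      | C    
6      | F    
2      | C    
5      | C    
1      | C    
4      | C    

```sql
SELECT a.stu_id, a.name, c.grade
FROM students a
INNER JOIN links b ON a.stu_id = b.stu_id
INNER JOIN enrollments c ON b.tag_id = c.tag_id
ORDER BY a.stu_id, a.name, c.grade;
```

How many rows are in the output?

Evaluate left to right. First `students a INNER JOIN links b` on stu_id: 3 row(s).
Then INNER JOIN `enrollments c` on tag_id: keep only rows whose b.tag_id appears in c.
Result: 3 row(s).

3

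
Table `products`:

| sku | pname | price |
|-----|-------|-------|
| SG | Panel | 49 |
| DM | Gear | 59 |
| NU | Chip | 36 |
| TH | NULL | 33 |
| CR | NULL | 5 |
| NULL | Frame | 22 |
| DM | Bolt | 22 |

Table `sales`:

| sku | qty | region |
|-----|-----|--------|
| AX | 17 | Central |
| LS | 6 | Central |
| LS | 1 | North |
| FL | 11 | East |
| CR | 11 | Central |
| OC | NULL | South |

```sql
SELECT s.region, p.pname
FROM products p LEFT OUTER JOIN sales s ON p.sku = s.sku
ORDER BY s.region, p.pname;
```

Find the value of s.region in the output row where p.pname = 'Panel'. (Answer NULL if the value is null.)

LEFT JOIN keeps every row from `products`; unmatched rows get NULL for `sales`'s columns.
Matching on p.sku = s.sku. A NULL in a compared column never satisfies the condition.
- p[0] sku=SG → no match; kept with NULLs on the s side.
- p[1] sku=DM → no match; kept with NULLs on the s side.
- p[2] sku=NU → no match; kept with NULLs on the s side.
- p[3] sku=TH → no match; kept with NULLs on the s side.
- p[4] sku=CR → 1 match(es) in s → 1 row(s).
- p[5] sku=NULL → no match; kept with NULLs on the s side.
- p[6] sku=DM → no match; kept with NULLs on the s side.

NULL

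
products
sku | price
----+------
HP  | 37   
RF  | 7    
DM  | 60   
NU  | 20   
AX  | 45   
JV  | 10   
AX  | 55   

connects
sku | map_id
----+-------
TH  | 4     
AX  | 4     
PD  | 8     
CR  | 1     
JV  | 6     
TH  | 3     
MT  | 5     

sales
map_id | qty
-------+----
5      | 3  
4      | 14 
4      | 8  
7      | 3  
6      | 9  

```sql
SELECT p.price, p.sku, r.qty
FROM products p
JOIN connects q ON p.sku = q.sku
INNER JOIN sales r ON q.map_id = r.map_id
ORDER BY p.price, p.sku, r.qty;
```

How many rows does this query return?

5

Evaluate left to right. First `products p INNER JOIN connects q` on sku: 3 row(s).
Then INNER JOIN `sales r` on map_id: keep only rows whose q.map_id appears in r.
Result: 5 row(s).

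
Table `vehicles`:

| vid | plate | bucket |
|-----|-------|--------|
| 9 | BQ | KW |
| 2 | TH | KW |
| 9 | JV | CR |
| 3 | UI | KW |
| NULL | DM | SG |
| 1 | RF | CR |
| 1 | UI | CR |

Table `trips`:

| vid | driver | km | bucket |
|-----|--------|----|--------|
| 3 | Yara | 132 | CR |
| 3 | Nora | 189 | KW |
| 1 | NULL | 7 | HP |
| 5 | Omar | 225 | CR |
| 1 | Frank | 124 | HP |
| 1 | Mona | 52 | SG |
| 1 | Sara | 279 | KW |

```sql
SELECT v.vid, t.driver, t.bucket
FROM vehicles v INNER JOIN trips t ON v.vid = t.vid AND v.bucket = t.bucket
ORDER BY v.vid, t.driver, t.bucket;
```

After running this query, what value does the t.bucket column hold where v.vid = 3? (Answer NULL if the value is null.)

KW

INNER JOIN keeps only pairs where the ON condition holds.
Matching on v.vid = t.vid AND v.bucket = t.bucket. A NULL in a compared column never satisfies the condition.
- vid=9, bucket=KW: no matching t row, dropped.
- vid=2, bucket=KW: no matching t row, dropped.
- vid=9, bucket=CR: no matching t row, dropped.
- vid=3, bucket=KW: 1 matching t row(s), so 1 row(s) emitted.
- vid=NULL, bucket=SG: no matching t row, dropped.
- vid=1, bucket=CR: no matching t row, dropped.
- vid=1, bucket=CR: no matching t row, dropped.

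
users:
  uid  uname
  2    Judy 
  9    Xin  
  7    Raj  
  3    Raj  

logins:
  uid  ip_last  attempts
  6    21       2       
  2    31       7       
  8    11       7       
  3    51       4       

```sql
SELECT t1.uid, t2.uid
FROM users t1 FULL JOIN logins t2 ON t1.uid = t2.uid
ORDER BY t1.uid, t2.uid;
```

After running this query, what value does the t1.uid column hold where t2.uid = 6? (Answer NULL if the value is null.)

FULL OUTER JOIN keeps every row from both sides; unmatched rows get NULL for the other side's columns.
Matching on t1.uid = t2.uid.
Matched pairs: 2; unmatched t1 rows kept: 2; unmatched t2 rows kept: 2.

NULL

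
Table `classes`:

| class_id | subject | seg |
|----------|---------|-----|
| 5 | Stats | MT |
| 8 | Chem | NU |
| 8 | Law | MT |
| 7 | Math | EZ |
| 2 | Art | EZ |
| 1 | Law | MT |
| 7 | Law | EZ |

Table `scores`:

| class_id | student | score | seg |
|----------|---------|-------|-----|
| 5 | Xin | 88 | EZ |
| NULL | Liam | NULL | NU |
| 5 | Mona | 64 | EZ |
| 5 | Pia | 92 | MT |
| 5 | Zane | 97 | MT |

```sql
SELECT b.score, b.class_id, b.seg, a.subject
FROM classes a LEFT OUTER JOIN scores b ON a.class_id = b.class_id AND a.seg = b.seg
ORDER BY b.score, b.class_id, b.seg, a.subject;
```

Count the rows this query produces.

LEFT JOIN keeps every row from `classes`; unmatched rows get NULL for `scores`'s columns.
Matching on a.class_id = b.class_id AND a.seg = b.seg. A NULL in a compared column never satisfies the condition.
- class_id=5, seg=MT: 2 matching b row(s), so 2 row(s) emitted.
- class_id=8, seg=NU: no b row matches, row kept with b columns NULL.
- class_id=8, seg=MT: no b row matches, row kept with b columns NULL.
- class_id=7, seg=EZ: no b row matches, row kept with b columns NULL.
- class_id=2, seg=EZ: no b row matches, row kept with b columns NULL.
- class_id=1, seg=MT: no b row matches, row kept with b columns NULL.
- class_id=7, seg=EZ: no b row matches, row kept with b columns NULL.
Total: 2 matched + 6 padded = 8 rows.

8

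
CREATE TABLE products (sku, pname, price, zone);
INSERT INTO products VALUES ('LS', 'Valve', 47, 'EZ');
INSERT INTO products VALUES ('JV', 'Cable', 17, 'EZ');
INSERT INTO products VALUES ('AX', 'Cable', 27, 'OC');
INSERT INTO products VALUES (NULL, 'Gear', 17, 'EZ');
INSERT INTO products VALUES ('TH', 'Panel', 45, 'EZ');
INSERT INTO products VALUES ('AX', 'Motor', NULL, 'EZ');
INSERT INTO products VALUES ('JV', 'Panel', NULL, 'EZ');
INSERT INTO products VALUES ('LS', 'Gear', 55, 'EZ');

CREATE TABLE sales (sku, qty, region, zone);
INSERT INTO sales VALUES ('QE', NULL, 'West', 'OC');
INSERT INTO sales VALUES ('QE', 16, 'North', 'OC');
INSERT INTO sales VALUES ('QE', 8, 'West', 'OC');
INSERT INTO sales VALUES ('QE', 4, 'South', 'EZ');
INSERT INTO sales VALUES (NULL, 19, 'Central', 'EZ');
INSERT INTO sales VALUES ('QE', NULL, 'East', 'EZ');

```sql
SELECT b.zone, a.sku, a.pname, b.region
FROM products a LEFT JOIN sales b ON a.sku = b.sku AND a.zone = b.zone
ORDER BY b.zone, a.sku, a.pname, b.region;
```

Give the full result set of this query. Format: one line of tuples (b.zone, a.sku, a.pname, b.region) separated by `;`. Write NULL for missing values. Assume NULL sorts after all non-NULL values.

LEFT JOIN keeps every row from `products`; unmatched rows get NULL for `sales`'s columns.
Matching on a.sku = b.sku AND a.zone = b.zone. A NULL in a compared column never satisfies the condition.
- a[0] sku=LS, zone=EZ → no match; kept with NULLs on the b side.
- a[1] sku=JV, zone=EZ → no match; kept with NULLs on the b side.
- a[2] sku=AX, zone=OC → no match; kept with NULLs on the b side.
- a[3] sku=NULL, zone=EZ → no match; kept with NULLs on the b side.
- a[4] sku=TH, zone=EZ → no match; kept with NULLs on the b side.
- a[5] sku=AX, zone=EZ → no match; kept with NULLs on the b side.
- a[6] sku=JV, zone=EZ → no match; kept with NULLs on the b side.
- a[7] sku=LS, zone=EZ → no match; kept with NULLs on the b side.
After projecting and ordering:
b.zone | a.sku | a.pname | b.region
NULL | AX | Cable | NULL
NULL | AX | Motor | NULL
NULL | JV | Cable | NULL
NULL | JV | Panel | NULL
NULL | LS | Gear | NULL
NULL | LS | Valve | NULL
NULL | TH | Panel | NULL
NULL | NULL | Gear | NULL

(NULL, AX, Cable, NULL); (NULL, AX, Motor, NULL); (NULL, JV, Cable, NULL); (NULL, JV, Panel, NULL); (NULL, LS, Gear, NULL); (NULL, LS, Valve, NULL); (NULL, TH, Panel, NULL); (NULL, NULL, Gear, NULL)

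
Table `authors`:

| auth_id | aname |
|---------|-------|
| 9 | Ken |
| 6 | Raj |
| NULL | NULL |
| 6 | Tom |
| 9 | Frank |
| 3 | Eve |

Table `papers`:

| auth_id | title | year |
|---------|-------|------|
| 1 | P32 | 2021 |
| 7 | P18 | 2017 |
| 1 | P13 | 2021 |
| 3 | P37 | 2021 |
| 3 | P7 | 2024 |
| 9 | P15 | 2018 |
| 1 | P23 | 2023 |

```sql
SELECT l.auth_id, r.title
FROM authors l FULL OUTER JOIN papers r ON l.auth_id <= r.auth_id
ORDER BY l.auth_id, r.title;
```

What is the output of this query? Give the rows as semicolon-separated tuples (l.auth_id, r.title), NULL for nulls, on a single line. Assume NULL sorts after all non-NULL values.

(3, P15); (3, P18); (3, P37); (3, P7); (6, P15); (6, P15); (6, P18); (6, P18); (9, P15); (9, P15); (NULL, P13); (NULL, P23); (NULL, P32); (NULL, NULL)

FULL OUTER JOIN keeps every row from both sides; unmatched rows get NULL for the other side's columns.
Matching on l.auth_id <= r.auth_id. A NULL in a compared column never satisfies the condition.
Matched pairs: 10; unmatched l rows kept: 1; unmatched r rows kept: 3.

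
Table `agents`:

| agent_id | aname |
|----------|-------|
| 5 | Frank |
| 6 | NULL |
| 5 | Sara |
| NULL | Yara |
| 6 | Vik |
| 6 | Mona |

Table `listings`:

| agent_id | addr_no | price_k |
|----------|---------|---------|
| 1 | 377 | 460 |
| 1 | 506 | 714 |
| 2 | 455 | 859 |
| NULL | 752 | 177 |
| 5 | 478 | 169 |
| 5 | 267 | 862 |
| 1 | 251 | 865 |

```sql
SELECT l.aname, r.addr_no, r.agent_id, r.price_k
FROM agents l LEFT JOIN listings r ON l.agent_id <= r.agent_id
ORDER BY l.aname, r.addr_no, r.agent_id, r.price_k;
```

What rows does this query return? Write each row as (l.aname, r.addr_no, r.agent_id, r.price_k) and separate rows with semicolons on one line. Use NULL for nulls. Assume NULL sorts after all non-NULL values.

(Frank, 267, 5, 862); (Frank, 478, 5, 169); (Mona, NULL, NULL, NULL); (Sara, 267, 5, 862); (Sara, 478, 5, 169); (Vik, NULL, NULL, NULL); (Yara, NULL, NULL, NULL); (NULL, NULL, NULL, NULL)

LEFT JOIN keeps every row from `agents`; unmatched rows get NULL for `listings`'s columns.
Matching on l.agent_id <= r.agent_id. A NULL in a compared column never satisfies the condition.
- agent_id=5: 2 matching r row(s), so 2 row(s) emitted.
- agent_id=6: no r row matches, row kept with r columns NULL.
- agent_id=5: 2 matching r row(s), so 2 row(s) emitted.
- agent_id=NULL: no r row matches, row kept with r columns NULL.
- agent_id=6: no r row matches, row kept with r columns NULL.
- agent_id=6: no r row matches, row kept with r columns NULL.
After projecting and ordering:
l.aname | r.addr_no | r.agent_id | r.price_k
Frank | 267 | 5 | 862
Frank | 478 | 5 | 169
Mona | NULL | NULL | NULL
Sara | 267 | 5 | 862
Sara | 478 | 5 | 169
Vik | NULL | NULL | NULL
Yara | NULL | NULL | NULL
NULL | NULL | NULL | NULL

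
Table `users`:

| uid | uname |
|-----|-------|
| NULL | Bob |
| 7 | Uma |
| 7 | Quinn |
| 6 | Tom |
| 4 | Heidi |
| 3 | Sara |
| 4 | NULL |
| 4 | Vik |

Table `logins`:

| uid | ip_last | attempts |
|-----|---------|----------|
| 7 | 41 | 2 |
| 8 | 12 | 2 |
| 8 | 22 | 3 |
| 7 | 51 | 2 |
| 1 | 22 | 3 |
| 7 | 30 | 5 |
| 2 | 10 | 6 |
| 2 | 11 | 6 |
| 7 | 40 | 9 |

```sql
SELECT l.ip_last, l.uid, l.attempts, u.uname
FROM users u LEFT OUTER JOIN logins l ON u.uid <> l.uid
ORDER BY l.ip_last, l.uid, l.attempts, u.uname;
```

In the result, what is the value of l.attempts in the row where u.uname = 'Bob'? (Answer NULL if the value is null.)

LEFT JOIN keeps every row from `users`; unmatched rows get NULL for `logins`'s columns.
Matching on u.uid <> l.uid. A NULL in a compared column never satisfies the condition.
- u[0] uid=NULL → no match; kept with NULLs on the l side.
- u[1] uid=7 → 5 match(es) in l → 5 row(s).
- u[2] uid=7 → 5 match(es) in l → 5 row(s).
- u[3] uid=6 → 9 match(es) in l → 9 row(s).
- u[4] uid=4 → 9 match(es) in l → 9 row(s).
- u[5] uid=3 → 9 match(es) in l → 9 row(s).
- u[6] uid=4 → 9 match(es) in l → 9 row(s).
- u[7] uid=4 → 9 match(es) in l → 9 row(s).

NULL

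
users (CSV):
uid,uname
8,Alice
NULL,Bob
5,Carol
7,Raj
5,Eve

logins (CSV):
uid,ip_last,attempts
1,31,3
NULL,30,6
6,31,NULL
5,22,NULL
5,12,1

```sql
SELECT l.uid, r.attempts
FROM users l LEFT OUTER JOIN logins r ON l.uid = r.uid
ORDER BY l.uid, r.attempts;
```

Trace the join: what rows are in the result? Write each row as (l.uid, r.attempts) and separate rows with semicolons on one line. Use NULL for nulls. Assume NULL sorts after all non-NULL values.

(5, 1); (5, 1); (5, NULL); (5, NULL); (7, NULL); (8, NULL); (NULL, NULL)

LEFT JOIN keeps every row from `users`; unmatched rows get NULL for `logins`'s columns.
Matching on l.uid = r.uid. A NULL in a compared column never satisfies the condition.
Matched pairs: 4; unmatched l rows kept: 3.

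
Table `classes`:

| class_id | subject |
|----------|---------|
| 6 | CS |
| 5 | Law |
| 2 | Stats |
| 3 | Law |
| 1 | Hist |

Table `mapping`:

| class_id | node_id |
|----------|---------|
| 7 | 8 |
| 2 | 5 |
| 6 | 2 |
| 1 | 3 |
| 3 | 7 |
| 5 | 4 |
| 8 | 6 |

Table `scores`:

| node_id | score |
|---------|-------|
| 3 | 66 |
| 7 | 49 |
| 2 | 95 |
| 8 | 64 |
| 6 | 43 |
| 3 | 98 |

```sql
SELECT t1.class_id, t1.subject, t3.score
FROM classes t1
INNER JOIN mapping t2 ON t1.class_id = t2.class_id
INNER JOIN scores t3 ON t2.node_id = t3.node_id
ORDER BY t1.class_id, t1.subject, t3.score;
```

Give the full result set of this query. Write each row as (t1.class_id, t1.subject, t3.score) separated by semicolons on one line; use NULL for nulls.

Joins associate left-to-right: classes INNER JOIN mapping on class_id gives 5 intermediate row(s).
Then INNER JOIN `scores t3` on node_id: keep only rows whose t2.node_id appears in t3.

(1, Hist, 66); (1, Hist, 98); (3, Law, 49); (6, CS, 95)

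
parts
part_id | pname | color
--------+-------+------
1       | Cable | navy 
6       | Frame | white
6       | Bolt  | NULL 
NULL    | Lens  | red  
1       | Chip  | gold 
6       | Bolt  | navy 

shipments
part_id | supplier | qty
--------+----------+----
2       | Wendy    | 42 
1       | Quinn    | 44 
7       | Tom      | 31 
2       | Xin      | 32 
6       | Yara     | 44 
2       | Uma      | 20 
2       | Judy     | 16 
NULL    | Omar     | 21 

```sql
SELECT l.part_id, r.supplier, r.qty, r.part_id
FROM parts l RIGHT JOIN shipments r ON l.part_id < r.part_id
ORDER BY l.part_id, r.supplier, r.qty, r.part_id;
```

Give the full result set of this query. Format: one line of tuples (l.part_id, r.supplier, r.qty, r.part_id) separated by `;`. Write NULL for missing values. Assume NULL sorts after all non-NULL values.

RIGHT JOIN keeps every row from `shipments`; unmatched rows get NULL for `parts`'s columns.
Matching on l.part_id < r.part_id. A NULL in a compared column never satisfies the condition.
- l[0] part_id=1 → 6 match(es) in r → 6 row(s).
- l[1] part_id=6 → 1 match(es) in r → 1 row(s).
- l[2] part_id=6 → 1 match(es) in r → 1 row(s).
- l[3] part_id=NULL → no match.
- l[4] part_id=1 → 6 match(es) in r → 6 row(s).
- l[5] part_id=6 → 1 match(es) in r → 1 row(s).
- 2 row(s) from r found no l partner → padded with NULL.

(1, Judy, 16, 2); (1, Judy, 16, 2); (1, Tom, 31, 7); (1, Tom, 31, 7); (1, Uma, 20, 2); (1, Uma, 20, 2); (1, Wendy, 42, 2); (1, Wendy, 42, 2); (1, Xin, 32, 2); (1, Xin, 32, 2); (1, Yara, 44, 6); (1, Yara, 44, 6); (6, Tom, 31, 7); (6, Tom, 31, 7); (6, Tom, 31, 7); (NULL, Omar, 21, NULL); (NULL, Quinn, 44, 1)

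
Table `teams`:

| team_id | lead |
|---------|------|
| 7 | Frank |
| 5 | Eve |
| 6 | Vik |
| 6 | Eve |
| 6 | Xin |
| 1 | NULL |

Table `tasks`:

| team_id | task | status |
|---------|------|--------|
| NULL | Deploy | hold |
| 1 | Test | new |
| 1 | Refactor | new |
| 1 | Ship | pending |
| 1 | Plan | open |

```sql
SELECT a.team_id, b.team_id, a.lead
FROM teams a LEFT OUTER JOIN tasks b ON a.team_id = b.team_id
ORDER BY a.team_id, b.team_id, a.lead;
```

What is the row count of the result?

LEFT JOIN keeps every row from `teams`; unmatched rows get NULL for `tasks`'s columns.
Matching on a.team_id = b.team_id. A NULL in a compared column never satisfies the condition.
- a row (team_id=7): no match → kept, b columns NULL.
- a row (team_id=5): no match → kept, b columns NULL.
- a row (team_id=6): no match → kept, b columns NULL.
- a row (team_id=6): no match → kept, b columns NULL.
- a row (team_id=6): no match → kept, b columns NULL.
- a row (team_id=1): matches 4 b row(s) → 4 output row(s).
Total: 4 matched + 5 padded = 9 rows.

9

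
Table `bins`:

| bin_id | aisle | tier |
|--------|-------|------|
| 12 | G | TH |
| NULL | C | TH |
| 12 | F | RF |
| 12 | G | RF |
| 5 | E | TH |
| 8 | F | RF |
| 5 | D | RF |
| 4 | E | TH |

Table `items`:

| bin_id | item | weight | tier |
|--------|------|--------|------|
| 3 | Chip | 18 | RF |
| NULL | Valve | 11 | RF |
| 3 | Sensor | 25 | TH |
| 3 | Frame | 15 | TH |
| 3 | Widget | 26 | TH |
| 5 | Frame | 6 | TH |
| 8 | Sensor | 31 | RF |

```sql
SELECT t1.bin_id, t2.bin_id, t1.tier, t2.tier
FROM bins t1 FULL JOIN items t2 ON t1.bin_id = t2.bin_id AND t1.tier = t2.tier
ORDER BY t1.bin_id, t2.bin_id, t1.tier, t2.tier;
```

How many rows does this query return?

13

FULL OUTER JOIN keeps every row from both sides; unmatched rows get NULL for the other side's columns.
Matching on t1.bin_id = t2.bin_id AND t1.tier = t2.tier. A NULL in a compared column never satisfies the condition.
Matched pairs: 2; unmatched t1 rows kept: 6; unmatched t2 rows kept: 5.
Total: 2 matched + 11 padded = 13 rows.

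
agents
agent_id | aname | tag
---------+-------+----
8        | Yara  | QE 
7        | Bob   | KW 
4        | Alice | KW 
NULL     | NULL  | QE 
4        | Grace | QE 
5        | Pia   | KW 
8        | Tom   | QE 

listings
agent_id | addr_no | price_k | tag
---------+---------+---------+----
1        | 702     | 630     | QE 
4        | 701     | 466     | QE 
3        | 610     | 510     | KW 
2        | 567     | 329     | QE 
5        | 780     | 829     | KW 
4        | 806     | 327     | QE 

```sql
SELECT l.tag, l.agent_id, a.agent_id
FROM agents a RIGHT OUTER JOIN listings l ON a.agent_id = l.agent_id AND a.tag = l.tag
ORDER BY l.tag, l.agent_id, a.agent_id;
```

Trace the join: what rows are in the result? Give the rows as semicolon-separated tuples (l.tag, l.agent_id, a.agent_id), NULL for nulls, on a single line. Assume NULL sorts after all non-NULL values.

(KW, 3, NULL); (KW, 5, 5); (QE, 1, NULL); (QE, 2, NULL); (QE, 4, 4); (QE, 4, 4)

RIGHT JOIN keeps every row from `listings`; unmatched rows get NULL for `agents`'s columns.
Matching on a.agent_id = l.agent_id AND a.tag = l.tag. A NULL in a compared column never satisfies the condition.
- agent_id=8, tag=QE: no matching l row.
- agent_id=7, tag=KW: no matching l row.
- agent_id=4, tag=KW: no matching l row.
- agent_id=NULL, tag=QE: no matching l row.
- agent_id=4, tag=QE: 2 matching l row(s), so 2 row(s) emitted.
- agent_id=5, tag=KW: 1 matching l row(s), so 1 row(s) emitted.
- agent_id=8, tag=QE: no matching l row.
- 3 row(s) from l found no a partner → padded with NULL.
After projecting and ordering:
l.tag | l.agent_id | a.agent_id
KW | 3 | NULL
KW | 5 | 5
QE | 1 | NULL
QE | 2 | NULL
QE | 4 | 4
QE | 4 | 4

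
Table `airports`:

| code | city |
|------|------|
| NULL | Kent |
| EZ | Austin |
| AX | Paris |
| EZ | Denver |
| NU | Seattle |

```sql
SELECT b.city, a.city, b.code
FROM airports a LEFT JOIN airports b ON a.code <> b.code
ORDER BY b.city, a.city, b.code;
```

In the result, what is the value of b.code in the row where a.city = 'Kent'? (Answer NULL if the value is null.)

NULL

LEFT JOIN keeps every row from `airports a`; unmatched rows get NULL for `airports b`'s columns.
Matching on a.code <> b.code. A NULL in a compared column never satisfies the condition.
- a row (code=NULL): no match → kept, b columns NULL.
- a row (code=EZ): matches 2 b row(s) → 2 output row(s).
- a row (code=AX): matches 3 b row(s) → 3 output row(s).
- a row (code=EZ): matches 2 b row(s) → 2 output row(s).
- a row (code=NU): matches 3 b row(s) → 3 output row(s).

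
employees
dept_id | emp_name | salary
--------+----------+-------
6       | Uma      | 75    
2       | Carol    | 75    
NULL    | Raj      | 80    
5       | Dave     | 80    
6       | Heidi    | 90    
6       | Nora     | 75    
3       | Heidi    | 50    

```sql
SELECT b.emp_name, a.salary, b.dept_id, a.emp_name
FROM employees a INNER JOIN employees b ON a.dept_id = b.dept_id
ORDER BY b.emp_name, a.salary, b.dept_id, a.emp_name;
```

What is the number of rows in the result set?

12

INNER JOIN keeps only pairs where the ON condition holds.
Matching on a.dept_id = b.dept_id. A NULL in a compared column never satisfies the condition.
- a row (dept_id=6): matches 3 b row(s) → 3 output row(s).
- a row (dept_id=2): matches 1 b row(s) → 1 output row(s).
- a row (dept_id=NULL): no match → dropped.
- a row (dept_id=5): matches 1 b row(s) → 1 output row(s).
- a row (dept_id=6): matches 3 b row(s) → 3 output row(s).
- a row (dept_id=6): matches 3 b row(s) → 3 output row(s).
- a row (dept_id=3): matches 1 b row(s) → 1 output row(s).
Total: 12 rows.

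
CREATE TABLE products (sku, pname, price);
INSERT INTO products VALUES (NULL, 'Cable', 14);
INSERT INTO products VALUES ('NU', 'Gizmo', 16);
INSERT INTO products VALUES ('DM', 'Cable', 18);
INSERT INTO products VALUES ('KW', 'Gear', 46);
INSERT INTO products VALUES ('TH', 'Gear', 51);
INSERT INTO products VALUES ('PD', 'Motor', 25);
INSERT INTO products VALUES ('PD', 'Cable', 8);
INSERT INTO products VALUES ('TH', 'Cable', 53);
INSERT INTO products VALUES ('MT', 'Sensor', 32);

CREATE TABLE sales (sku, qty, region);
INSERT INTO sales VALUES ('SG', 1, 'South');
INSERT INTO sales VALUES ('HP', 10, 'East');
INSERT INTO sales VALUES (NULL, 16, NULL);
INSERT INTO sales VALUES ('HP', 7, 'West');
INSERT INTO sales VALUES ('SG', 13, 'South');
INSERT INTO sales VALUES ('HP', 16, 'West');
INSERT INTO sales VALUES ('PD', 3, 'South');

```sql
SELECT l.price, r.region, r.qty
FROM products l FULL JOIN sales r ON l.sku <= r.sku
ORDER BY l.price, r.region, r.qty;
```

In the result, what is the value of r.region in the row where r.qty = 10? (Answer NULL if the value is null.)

East

FULL OUTER JOIN keeps every row from both sides; unmatched rows get NULL for the other side's columns.
Matching on l.sku <= r.sku. A NULL in a compared column never satisfies the condition.
- l (sku=NULL) has no partner → padded with NULL.
- l (sku=NU) pairs with 3 row(s) of r.
- l (sku=DM) pairs with 6 row(s) of r.
- l (sku=KW) pairs with 3 row(s) of r.
- l (sku=TH) has no partner → padded with NULL.
- l (sku=PD) pairs with 3 row(s) of r.
- l (sku=PD) pairs with 3 row(s) of r.
- l (sku=TH) has no partner → padded with NULL.
- l (sku=MT) pairs with 3 row(s) of r.
- plus 1 unmatched r row(s), each kept with NULL l columns.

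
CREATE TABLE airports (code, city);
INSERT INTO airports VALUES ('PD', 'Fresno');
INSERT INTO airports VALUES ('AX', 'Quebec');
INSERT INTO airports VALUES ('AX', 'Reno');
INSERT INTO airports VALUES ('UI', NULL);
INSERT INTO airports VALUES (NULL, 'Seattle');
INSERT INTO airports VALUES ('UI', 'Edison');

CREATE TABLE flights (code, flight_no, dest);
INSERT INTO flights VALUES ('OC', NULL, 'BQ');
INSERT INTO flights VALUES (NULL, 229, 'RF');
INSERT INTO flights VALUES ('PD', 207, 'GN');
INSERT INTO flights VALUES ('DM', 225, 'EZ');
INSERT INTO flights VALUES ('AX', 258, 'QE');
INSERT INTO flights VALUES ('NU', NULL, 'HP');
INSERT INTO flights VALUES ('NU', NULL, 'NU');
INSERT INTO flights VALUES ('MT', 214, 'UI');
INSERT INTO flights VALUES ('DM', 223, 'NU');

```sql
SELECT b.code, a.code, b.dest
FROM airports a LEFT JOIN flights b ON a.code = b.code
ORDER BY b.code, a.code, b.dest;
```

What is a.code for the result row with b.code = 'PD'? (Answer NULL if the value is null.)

PD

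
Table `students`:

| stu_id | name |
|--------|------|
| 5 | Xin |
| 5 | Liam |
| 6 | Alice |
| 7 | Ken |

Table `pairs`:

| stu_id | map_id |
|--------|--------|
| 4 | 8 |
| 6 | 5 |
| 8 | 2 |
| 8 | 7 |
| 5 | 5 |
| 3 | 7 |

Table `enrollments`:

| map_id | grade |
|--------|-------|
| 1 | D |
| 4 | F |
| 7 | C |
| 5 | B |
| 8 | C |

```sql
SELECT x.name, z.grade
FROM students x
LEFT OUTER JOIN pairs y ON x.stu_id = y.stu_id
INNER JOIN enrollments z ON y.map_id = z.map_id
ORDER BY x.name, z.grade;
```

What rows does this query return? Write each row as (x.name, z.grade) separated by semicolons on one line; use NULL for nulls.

(Alice, B); (Liam, B); (Xin, B)

Evaluate left to right. First `students x LEFT JOIN pairs y` on stu_id: 4 row(s).
Then INNER JOIN `enrollments z` on map_id: keep only rows whose y.map_id appears in z.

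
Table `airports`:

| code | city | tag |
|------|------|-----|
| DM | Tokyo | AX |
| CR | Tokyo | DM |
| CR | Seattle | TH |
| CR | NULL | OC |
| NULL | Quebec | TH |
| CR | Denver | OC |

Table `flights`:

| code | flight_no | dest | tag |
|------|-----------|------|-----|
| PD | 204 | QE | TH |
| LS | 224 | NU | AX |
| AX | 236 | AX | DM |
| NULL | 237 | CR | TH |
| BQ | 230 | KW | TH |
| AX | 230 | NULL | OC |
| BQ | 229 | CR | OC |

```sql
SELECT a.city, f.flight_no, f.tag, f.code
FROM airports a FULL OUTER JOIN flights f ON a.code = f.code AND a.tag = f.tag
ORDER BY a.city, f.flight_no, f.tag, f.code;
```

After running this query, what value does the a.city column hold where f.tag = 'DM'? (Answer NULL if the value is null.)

FULL OUTER JOIN keeps every row from both sides; unmatched rows get NULL for the other side's columns.
Matching on a.code = f.code AND a.tag = f.tag. A NULL in a compared column never satisfies the condition.
Matched pairs: 0; unmatched a rows kept: 6; unmatched f rows kept: 7.

NULL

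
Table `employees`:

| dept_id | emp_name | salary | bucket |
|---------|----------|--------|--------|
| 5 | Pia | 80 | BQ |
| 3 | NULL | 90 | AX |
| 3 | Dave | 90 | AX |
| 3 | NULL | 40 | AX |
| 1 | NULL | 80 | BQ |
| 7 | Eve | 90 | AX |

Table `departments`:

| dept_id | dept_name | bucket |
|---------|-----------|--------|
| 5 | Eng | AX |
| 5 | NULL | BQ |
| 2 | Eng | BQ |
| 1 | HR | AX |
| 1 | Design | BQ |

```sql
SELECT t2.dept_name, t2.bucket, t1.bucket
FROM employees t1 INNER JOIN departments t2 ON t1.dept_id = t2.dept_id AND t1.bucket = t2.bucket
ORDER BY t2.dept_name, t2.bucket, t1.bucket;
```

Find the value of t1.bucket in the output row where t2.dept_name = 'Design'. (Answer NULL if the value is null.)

INNER JOIN keeps only pairs where the ON condition holds.
Matching on t1.dept_id = t2.dept_id AND t1.bucket = t2.bucket.
- t1 (dept_id=5, bucket=BQ) pairs with 1 row(s) of t2.
- t1 (dept_id=3, bucket=AX) has no partner → excluded.
- t1 (dept_id=3, bucket=AX) has no partner → excluded.
- t1 (dept_id=3, bucket=AX) has no partner → excluded.
- t1 (dept_id=1, bucket=BQ) pairs with 1 row(s) of t2.
- t1 (dept_id=7, bucket=AX) has no partner → excluded.

BQ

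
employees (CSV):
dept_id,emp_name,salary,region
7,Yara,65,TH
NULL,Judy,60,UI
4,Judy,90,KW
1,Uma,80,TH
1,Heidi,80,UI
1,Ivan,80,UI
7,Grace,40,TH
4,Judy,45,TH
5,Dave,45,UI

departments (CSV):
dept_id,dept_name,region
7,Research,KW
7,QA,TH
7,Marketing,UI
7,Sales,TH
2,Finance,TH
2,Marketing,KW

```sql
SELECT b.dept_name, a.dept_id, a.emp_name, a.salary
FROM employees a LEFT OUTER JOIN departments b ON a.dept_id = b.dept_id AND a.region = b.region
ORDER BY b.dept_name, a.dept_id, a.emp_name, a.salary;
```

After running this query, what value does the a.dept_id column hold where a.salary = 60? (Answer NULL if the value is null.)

LEFT JOIN keeps every row from `employees`; unmatched rows get NULL for `departments`'s columns.
Matching on a.dept_id = b.dept_id AND a.region = b.region. A NULL in a compared column never satisfies the condition.
- a (dept_id=7, region=TH) pairs with 2 row(s) of b.
- a (dept_id=NULL, region=UI) has no partner → padded with NULL.
- a (dept_id=4, region=KW) has no partner → padded with NULL.
- a (dept_id=1, region=TH) has no partner → padded with NULL.
- a (dept_id=1, region=UI) has no partner → padded with NULL.
- a (dept_id=1, region=UI) has no partner → padded with NULL.
- a (dept_id=7, region=TH) pairs with 2 row(s) of b.
- a (dept_id=4, region=TH) has no partner → padded with NULL.
- a (dept_id=5, region=UI) has no partner → padded with NULL.

NULL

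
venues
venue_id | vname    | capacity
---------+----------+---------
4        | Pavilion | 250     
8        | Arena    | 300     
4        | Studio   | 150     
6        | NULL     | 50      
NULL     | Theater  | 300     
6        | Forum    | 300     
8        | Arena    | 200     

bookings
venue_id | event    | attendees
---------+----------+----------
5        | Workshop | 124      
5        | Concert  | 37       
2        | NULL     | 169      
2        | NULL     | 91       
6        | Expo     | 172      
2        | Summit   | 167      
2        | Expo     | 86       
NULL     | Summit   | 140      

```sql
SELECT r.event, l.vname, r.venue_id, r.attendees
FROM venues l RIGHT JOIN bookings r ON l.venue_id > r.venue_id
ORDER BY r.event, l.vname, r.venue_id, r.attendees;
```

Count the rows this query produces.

RIGHT JOIN keeps every row from `bookings`; unmatched rows get NULL for `venues`'s columns.
Matching on l.venue_id > r.venue_id. A NULL in a compared column never satisfies the condition.
Matched pairs: 34; unmatched r rows kept: 1.
Total: 34 matched + 1 padded = 35 rows.

35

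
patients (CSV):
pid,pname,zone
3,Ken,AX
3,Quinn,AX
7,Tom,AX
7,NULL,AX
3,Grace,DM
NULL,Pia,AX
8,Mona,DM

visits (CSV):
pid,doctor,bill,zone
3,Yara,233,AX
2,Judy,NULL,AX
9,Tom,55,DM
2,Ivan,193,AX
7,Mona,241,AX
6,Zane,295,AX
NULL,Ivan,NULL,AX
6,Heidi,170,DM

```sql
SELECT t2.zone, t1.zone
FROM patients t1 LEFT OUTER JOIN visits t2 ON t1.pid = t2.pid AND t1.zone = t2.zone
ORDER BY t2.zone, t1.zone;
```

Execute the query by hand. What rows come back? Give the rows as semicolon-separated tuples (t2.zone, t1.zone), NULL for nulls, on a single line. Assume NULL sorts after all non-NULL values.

(AX, AX); (AX, AX); (AX, AX); (AX, AX); (NULL, AX); (NULL, DM); (NULL, DM)

LEFT JOIN keeps every row from `patients`; unmatched rows get NULL for `visits`'s columns.
Matching on t1.pid = t2.pid AND t1.zone = t2.zone. A NULL in a compared column never satisfies the condition.
Matched pairs: 4; unmatched t1 rows kept: 3.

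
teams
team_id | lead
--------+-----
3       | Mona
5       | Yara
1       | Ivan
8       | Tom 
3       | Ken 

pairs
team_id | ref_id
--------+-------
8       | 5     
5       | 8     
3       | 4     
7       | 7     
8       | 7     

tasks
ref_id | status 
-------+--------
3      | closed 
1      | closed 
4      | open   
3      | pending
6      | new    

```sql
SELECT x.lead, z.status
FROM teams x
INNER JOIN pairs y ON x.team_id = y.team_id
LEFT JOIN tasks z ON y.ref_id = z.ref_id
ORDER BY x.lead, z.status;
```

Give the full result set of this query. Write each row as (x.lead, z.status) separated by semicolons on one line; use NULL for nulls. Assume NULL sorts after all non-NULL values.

Step 1 — x INNER JOIN y on team_id → 5 row(s).
Then LEFT JOIN `tasks z` on ref_id: each of those 5 rows is kept; rows whose y.ref_id has no match in z get NULL for z's columns.

(Ken, open); (Mona, open); (Tom, NULL); (Tom, NULL); (Yara, NULL)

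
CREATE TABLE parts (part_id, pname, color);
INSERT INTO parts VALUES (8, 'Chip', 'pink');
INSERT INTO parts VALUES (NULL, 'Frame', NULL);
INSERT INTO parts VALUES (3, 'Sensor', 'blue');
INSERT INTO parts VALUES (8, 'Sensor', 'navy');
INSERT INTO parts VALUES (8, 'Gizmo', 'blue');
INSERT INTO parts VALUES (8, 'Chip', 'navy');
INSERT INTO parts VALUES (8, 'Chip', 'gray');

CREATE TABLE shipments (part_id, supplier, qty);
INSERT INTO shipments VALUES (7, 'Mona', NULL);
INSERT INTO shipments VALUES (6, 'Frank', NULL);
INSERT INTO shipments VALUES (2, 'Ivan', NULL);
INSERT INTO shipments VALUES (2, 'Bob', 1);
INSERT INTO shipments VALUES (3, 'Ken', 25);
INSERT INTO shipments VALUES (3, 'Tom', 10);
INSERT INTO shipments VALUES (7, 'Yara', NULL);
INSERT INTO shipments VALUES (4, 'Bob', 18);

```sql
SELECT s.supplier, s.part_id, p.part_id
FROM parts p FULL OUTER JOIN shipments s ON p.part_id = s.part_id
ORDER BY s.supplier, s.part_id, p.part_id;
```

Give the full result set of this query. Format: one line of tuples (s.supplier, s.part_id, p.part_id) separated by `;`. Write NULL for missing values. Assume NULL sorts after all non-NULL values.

FULL OUTER JOIN keeps every row from both sides; unmatched rows get NULL for the other side's columns.
Matching on p.part_id = s.part_id. A NULL in a compared column never satisfies the condition.
- p[0] part_id=8 → no match; kept with NULLs on the s side.
- p[1] part_id=NULL → no match; kept with NULLs on the s side.
- p[2] part_id=3 → 2 match(es) in s → 2 row(s).
- p[3] part_id=8 → no match; kept with NULLs on the s side.
- p[4] part_id=8 → no match; kept with NULLs on the s side.
- p[5] part_id=8 → no match; kept with NULLs on the s side.
- p[6] part_id=8 → no match; kept with NULLs on the s side.
- 6 row(s) from s found no p partner → padded with NULL.

(Bob, 2, NULL); (Bob, 4, NULL); (Frank, 6, NULL); (Ivan, 2, NULL); (Ken, 3, 3); (Mona, 7, NULL); (Tom, 3, 3); (Yara, 7, NULL); (NULL, NULL, 8); (NULL, NULL, 8); (NULL, NULL, 8); (NULL, NULL, 8); (NULL, NULL, 8); (NULL, NULL, NULL)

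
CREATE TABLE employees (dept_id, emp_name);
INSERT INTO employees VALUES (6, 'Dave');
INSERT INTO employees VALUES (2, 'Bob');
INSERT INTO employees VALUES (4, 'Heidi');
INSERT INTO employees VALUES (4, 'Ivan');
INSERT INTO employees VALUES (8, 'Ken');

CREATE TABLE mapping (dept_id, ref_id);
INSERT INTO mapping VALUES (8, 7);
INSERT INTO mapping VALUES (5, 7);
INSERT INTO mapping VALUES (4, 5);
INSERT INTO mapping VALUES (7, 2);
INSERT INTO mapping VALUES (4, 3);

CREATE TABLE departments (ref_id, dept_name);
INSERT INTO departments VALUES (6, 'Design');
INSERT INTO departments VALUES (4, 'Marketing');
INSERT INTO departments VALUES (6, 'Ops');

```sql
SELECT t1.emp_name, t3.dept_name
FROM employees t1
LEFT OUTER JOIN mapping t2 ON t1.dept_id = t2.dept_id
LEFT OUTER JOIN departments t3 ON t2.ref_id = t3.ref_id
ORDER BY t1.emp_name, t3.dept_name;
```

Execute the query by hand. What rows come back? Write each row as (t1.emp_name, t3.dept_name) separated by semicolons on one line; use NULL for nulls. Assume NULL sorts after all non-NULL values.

(Bob, NULL); (Dave, NULL); (Heidi, NULL); (Heidi, NULL); (Ivan, NULL); (Ivan, NULL); (Ken, NULL)

Evaluate left to right. First `employees t1 LEFT JOIN mapping t2` on dept_id: 7 row(s).
Then LEFT JOIN `departments t3` on ref_id: each of those 7 rows is kept; rows whose t2.ref_id has no match in t3 get NULL for t3's columns.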